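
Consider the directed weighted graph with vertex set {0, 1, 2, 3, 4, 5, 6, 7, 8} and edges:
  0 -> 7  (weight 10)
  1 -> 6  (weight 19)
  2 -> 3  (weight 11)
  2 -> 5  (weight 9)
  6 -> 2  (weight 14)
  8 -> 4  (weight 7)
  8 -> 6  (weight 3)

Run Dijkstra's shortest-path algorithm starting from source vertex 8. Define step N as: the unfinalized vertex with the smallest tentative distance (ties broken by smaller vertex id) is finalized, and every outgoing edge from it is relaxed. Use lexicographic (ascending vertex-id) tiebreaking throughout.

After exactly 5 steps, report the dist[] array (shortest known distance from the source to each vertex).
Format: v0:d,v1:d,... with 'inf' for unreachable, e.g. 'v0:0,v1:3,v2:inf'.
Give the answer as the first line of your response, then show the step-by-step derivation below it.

v0:inf,v1:inf,v2:17,v3:28,v4:7,v5:26,v6:3,v7:inf,v8:0

step 1: dist = v0:inf,v1:inf,v2:inf,v3:inf,v4:7,v5:inf,v6:3,v7:inf,v8:0
step 2: dist = v0:inf,v1:inf,v2:17,v3:inf,v4:7,v5:inf,v6:3,v7:inf,v8:0
step 3: dist = v0:inf,v1:inf,v2:17,v3:inf,v4:7,v5:inf,v6:3,v7:inf,v8:0
step 4: dist = v0:inf,v1:inf,v2:17,v3:28,v4:7,v5:26,v6:3,v7:inf,v8:0
step 5: dist = v0:inf,v1:inf,v2:17,v3:28,v4:7,v5:26,v6:3,v7:inf,v8:0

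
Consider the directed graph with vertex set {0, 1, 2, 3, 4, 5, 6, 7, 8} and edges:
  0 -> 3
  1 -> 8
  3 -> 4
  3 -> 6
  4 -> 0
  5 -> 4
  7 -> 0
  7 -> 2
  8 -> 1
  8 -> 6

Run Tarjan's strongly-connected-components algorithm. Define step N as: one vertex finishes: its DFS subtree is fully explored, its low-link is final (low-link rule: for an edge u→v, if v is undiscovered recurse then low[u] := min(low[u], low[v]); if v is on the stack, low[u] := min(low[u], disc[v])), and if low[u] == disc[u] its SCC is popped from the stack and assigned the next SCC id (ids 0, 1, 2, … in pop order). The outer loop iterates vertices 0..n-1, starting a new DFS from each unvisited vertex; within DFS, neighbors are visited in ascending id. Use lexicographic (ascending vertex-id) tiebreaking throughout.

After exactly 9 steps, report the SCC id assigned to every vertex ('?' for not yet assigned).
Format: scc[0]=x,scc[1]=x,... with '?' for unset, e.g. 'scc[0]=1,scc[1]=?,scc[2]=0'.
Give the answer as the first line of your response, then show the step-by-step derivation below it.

scc[0]=1,scc[1]=2,scc[2]=3,scc[3]=1,scc[4]=1,scc[5]=4,scc[6]=0,scc[7]=5,scc[8]=2

step 1: low=(low[0]=0,low[1]=?,low[2]=?,low[3]=1,low[4]=0,low[5]=?,low[6]=?,low[7]=?,low[8]=?); scc=(scc[0]=?,scc[1]=?,scc[2]=?,scc[3]=?,scc[4]=?,scc[5]=?,scc[6]=?,scc[7]=?,scc[8]=?)
step 2: low=(low[0]=0,low[1]=?,low[2]=?,low[3]=0,low[4]=0,low[5]=?,low[6]=3,low[7]=?,low[8]=?); scc=(scc[0]=?,scc[1]=?,scc[2]=?,scc[3]=?,scc[4]=?,scc[5]=?,scc[6]=0,scc[7]=?,scc[8]=?)
step 3: low=(low[0]=0,low[1]=?,low[2]=?,low[3]=0,low[4]=0,low[5]=?,low[6]=3,low[7]=?,low[8]=?); scc=(scc[0]=?,scc[1]=?,scc[2]=?,scc[3]=?,scc[4]=?,scc[5]=?,scc[6]=0,scc[7]=?,scc[8]=?)
step 4: low=(low[0]=0,low[1]=?,low[2]=?,low[3]=0,low[4]=0,low[5]=?,low[6]=3,low[7]=?,low[8]=?); scc=(scc[0]=1,scc[1]=?,scc[2]=?,scc[3]=1,scc[4]=1,scc[5]=?,scc[6]=0,scc[7]=?,scc[8]=?)
step 5: low=(low[0]=0,low[1]=4,low[2]=?,low[3]=0,low[4]=0,low[5]=?,low[6]=3,low[7]=?,low[8]=4); scc=(scc[0]=1,scc[1]=?,scc[2]=?,scc[3]=1,scc[4]=1,scc[5]=?,scc[6]=0,scc[7]=?,scc[8]=?)
step 6: low=(low[0]=0,low[1]=4,low[2]=?,low[3]=0,low[4]=0,low[5]=?,low[6]=3,low[7]=?,low[8]=4); scc=(scc[0]=1,scc[1]=2,scc[2]=?,scc[3]=1,scc[4]=1,scc[5]=?,scc[6]=0,scc[7]=?,scc[8]=2)
step 7: low=(low[0]=0,low[1]=4,low[2]=6,low[3]=0,low[4]=0,low[5]=?,low[6]=3,low[7]=?,low[8]=4); scc=(scc[0]=1,scc[1]=2,scc[2]=3,scc[3]=1,scc[4]=1,scc[5]=?,scc[6]=0,scc[7]=?,scc[8]=2)
step 8: low=(low[0]=0,low[1]=4,low[2]=6,low[3]=0,low[4]=0,low[5]=7,low[6]=3,low[7]=?,low[8]=4); scc=(scc[0]=1,scc[1]=2,scc[2]=3,scc[3]=1,scc[4]=1,scc[5]=4,scc[6]=0,scc[7]=?,scc[8]=2)
step 9: low=(low[0]=0,low[1]=4,low[2]=6,low[3]=0,low[4]=0,low[5]=7,low[6]=3,low[7]=8,low[8]=4); scc=(scc[0]=1,scc[1]=2,scc[2]=3,scc[3]=1,scc[4]=1,scc[5]=4,scc[6]=0,scc[7]=5,scc[8]=2)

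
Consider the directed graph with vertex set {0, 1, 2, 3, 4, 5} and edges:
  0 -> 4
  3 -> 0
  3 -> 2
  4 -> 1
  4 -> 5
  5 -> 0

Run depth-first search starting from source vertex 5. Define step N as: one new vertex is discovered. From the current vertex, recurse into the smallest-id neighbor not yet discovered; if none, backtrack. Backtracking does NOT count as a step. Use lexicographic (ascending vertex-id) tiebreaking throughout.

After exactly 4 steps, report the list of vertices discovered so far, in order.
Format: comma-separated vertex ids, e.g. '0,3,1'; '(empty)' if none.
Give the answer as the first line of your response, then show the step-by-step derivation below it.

5,0,4,1

step 1: discover 5; path=5; order=5
step 2: discover 0; path=5>0; order=5,0
step 3: discover 4; path=5>0>4; order=5,0,4
step 4: discover 1; path=5>0>4>1; order=5,0,4,1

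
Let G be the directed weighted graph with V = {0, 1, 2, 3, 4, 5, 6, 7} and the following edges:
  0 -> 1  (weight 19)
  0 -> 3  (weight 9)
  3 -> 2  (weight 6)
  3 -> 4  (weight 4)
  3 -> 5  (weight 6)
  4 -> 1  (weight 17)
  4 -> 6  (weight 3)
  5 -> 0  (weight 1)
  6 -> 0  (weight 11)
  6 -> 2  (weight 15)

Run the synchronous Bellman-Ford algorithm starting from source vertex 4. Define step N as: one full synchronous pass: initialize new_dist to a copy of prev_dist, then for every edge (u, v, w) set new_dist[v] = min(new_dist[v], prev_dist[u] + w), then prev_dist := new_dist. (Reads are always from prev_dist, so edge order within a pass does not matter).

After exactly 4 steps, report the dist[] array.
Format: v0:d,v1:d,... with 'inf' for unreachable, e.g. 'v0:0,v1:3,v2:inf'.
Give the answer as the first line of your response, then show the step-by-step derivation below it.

v0:14,v1:17,v2:18,v3:23,v4:0,v5:29,v6:3,v7:inf

step 1: dist = v0:inf,v1:17,v2:inf,v3:inf,v4:0,v5:inf,v6:3,v7:inf
step 2: dist = v0:14,v1:17,v2:18,v3:inf,v4:0,v5:inf,v6:3,v7:inf
step 3: dist = v0:14,v1:17,v2:18,v3:23,v4:0,v5:inf,v6:3,v7:inf
step 4: dist = v0:14,v1:17,v2:18,v3:23,v4:0,v5:29,v6:3,v7:inf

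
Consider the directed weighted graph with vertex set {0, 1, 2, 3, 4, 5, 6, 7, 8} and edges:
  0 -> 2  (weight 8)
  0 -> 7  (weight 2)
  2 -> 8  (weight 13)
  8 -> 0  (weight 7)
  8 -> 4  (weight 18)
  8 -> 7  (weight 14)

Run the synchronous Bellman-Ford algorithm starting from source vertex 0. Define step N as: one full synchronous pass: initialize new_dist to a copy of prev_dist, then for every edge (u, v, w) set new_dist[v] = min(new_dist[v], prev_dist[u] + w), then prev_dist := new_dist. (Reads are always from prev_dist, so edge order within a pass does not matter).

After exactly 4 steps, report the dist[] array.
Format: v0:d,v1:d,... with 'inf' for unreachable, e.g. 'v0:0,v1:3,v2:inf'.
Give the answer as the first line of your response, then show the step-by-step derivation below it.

v0:0,v1:inf,v2:8,v3:inf,v4:39,v5:inf,v6:inf,v7:2,v8:21

step 1: dist = v0:0,v1:inf,v2:8,v3:inf,v4:inf,v5:inf,v6:inf,v7:2,v8:inf
step 2: dist = v0:0,v1:inf,v2:8,v3:inf,v4:inf,v5:inf,v6:inf,v7:2,v8:21
step 3: dist = v0:0,v1:inf,v2:8,v3:inf,v4:39,v5:inf,v6:inf,v7:2,v8:21
step 4: dist = v0:0,v1:inf,v2:8,v3:inf,v4:39,v5:inf,v6:inf,v7:2,v8:21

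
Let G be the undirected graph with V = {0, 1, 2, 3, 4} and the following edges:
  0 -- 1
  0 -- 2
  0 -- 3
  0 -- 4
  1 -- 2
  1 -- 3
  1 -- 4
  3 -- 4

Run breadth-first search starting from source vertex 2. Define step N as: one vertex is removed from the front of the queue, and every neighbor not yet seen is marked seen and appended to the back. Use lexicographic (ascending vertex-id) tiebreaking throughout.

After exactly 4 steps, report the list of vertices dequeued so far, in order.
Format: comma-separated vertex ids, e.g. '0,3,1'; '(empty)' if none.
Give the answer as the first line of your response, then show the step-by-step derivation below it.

2,0,1,3

step 1: dequeue 2; queue=[0,1]; order=2
step 2: dequeue 0; queue=[1,3,4]; order=2,0
step 3: dequeue 1; queue=[3,4]; order=2,0,1
step 4: dequeue 3; queue=[4]; order=2,0,1,3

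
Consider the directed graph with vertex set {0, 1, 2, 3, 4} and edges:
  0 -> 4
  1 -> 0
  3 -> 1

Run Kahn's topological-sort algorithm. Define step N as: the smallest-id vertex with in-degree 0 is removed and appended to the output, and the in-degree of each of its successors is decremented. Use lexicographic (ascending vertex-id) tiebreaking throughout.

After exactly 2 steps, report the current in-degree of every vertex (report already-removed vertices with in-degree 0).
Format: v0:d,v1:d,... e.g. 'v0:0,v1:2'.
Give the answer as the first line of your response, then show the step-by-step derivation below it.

v0:1,v1:0,v2:0,v3:0,v4:1

step 1: output 2; order=[2]; indeg=(1,1,0,0,1)
step 2: output 3; order=[2,3]; indeg=(1,0,0,0,1)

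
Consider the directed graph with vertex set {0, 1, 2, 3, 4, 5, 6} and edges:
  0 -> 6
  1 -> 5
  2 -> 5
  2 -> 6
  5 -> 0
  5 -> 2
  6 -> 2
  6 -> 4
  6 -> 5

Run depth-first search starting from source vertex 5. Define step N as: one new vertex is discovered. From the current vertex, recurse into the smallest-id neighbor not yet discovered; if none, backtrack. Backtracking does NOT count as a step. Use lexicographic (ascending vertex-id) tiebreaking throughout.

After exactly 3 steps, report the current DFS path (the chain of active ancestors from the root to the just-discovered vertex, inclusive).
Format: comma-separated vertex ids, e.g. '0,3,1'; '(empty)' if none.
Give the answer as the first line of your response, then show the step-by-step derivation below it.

5,0,6

step 1: discover 5; path=5; order=5
step 2: discover 0; path=5>0; order=5,0
step 3: discover 6; path=5>0>6; order=5,0,6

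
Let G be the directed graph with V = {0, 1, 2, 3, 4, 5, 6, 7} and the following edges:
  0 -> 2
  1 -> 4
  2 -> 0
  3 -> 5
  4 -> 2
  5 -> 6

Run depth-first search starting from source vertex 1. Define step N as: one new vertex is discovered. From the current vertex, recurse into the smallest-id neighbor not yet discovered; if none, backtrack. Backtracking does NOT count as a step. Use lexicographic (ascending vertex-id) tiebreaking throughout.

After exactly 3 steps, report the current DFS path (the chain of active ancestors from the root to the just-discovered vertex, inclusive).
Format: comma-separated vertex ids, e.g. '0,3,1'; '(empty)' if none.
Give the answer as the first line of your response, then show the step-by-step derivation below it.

1,4,2

step 1: discover 1; path=1; order=1
step 2: discover 4; path=1>4; order=1,4
step 3: discover 2; path=1>4>2; order=1,4,2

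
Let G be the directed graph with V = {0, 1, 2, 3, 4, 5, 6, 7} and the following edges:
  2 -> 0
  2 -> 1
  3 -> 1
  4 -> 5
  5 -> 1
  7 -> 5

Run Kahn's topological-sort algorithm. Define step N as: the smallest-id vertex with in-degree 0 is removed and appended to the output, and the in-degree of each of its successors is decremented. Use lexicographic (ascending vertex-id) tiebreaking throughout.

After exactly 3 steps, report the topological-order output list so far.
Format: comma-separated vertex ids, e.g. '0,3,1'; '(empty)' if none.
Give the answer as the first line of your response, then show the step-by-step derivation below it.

2,0,3

step 1: output 2; order=[2]; indeg=(0,2,0,0,0,2,0,0)
step 2: output 0; order=[2,0]; indeg=(0,2,0,0,0,2,0,0)
step 3: output 3; order=[2,0,3]; indeg=(0,1,0,0,0,2,0,0)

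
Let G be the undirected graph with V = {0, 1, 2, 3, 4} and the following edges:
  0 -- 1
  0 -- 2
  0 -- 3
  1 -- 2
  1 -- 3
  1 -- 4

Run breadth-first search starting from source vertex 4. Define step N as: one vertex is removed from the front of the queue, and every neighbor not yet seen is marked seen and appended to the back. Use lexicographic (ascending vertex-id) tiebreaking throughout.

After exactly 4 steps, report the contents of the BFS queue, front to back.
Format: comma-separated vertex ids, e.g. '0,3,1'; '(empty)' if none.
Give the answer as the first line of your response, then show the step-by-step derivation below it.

3

step 1: dequeue 4; queue=[1]; order=4
step 2: dequeue 1; queue=[0,2,3]; order=4,1
step 3: dequeue 0; queue=[2,3]; order=4,1,0
step 4: dequeue 2; queue=[3]; order=4,1,0,2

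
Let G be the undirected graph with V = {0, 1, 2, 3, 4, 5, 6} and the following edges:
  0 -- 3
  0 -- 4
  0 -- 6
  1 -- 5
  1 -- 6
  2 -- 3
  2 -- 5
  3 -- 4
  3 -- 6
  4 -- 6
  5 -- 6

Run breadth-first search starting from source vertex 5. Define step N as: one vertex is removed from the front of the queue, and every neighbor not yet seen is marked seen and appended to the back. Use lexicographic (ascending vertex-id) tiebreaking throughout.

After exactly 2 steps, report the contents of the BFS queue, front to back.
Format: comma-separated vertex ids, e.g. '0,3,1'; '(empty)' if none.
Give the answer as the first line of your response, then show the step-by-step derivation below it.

2,6

step 1: dequeue 5; queue=[1,2,6]; order=5
step 2: dequeue 1; queue=[2,6]; order=5,1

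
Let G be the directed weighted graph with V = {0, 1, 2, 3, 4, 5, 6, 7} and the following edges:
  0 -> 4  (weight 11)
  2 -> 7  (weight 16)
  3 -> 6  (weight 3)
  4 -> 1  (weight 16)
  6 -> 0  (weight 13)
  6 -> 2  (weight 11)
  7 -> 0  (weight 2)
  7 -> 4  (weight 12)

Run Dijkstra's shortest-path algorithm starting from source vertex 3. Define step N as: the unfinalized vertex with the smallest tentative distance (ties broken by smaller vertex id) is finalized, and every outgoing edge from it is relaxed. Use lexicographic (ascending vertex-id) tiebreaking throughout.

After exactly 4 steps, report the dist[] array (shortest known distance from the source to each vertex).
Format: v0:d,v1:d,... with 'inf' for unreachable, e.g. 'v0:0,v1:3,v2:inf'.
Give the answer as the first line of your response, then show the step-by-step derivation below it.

v0:16,v1:inf,v2:14,v3:0,v4:27,v5:inf,v6:3,v7:30

step 1: dist = v0:inf,v1:inf,v2:inf,v3:0,v4:inf,v5:inf,v6:3,v7:inf
step 2: dist = v0:16,v1:inf,v2:14,v3:0,v4:inf,v5:inf,v6:3,v7:inf
step 3: dist = v0:16,v1:inf,v2:14,v3:0,v4:inf,v5:inf,v6:3,v7:30
step 4: dist = v0:16,v1:inf,v2:14,v3:0,v4:27,v5:inf,v6:3,v7:30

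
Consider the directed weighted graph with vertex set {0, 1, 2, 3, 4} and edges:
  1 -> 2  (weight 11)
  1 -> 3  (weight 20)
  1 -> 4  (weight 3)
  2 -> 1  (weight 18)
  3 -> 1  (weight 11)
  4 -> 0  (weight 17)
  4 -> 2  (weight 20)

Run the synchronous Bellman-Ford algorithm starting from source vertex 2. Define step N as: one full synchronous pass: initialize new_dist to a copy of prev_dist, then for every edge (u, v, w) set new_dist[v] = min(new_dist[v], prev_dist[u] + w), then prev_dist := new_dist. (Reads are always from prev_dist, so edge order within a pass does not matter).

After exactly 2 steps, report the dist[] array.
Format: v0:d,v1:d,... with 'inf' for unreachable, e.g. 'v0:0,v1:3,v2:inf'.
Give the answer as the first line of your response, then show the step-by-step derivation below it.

v0:inf,v1:18,v2:0,v3:38,v4:21

step 1: dist = v0:inf,v1:18,v2:0,v3:inf,v4:inf
step 2: dist = v0:inf,v1:18,v2:0,v3:38,v4:21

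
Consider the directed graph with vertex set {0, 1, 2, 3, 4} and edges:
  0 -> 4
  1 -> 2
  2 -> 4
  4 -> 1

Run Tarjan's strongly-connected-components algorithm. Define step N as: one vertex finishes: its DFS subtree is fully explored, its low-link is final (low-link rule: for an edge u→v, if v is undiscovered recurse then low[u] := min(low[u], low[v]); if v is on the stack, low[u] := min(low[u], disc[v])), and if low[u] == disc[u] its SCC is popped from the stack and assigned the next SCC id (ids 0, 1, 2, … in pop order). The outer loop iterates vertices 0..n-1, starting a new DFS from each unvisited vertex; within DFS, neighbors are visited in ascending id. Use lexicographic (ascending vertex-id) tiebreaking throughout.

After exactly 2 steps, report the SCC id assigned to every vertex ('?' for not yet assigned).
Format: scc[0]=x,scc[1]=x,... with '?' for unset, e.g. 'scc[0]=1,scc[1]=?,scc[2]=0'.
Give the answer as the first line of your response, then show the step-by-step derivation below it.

scc[0]=?,scc[1]=?,scc[2]=?,scc[3]=?,scc[4]=?

step 1: low=(low[0]=0,low[1]=2,low[2]=1,low[3]=?,low[4]=1); scc=(scc[0]=?,scc[1]=?,scc[2]=?,scc[3]=?,scc[4]=?)
step 2: low=(low[0]=0,low[1]=1,low[2]=1,low[3]=?,low[4]=1); scc=(scc[0]=?,scc[1]=?,scc[2]=?,scc[3]=?,scc[4]=?)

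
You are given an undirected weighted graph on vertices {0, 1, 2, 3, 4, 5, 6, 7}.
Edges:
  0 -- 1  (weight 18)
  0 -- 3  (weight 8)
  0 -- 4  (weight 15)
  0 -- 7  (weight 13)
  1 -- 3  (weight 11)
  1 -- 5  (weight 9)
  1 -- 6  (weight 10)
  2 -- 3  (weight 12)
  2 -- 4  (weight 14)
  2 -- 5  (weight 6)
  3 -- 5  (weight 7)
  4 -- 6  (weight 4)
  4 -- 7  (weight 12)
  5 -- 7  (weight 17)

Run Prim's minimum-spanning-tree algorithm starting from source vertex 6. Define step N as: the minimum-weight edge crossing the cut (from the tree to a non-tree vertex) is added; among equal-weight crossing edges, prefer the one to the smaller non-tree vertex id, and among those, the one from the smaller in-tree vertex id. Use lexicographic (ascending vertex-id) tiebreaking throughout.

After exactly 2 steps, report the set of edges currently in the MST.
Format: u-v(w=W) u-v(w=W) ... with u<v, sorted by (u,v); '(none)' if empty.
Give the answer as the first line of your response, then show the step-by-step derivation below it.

1-6(w=10) 4-6(w=4)

step 1: add edge 4-6 (w=4); MST = {4-6(w=4)}
step 2: add edge 1-6 (w=10); MST = {1-6(w=10) 4-6(w=4)}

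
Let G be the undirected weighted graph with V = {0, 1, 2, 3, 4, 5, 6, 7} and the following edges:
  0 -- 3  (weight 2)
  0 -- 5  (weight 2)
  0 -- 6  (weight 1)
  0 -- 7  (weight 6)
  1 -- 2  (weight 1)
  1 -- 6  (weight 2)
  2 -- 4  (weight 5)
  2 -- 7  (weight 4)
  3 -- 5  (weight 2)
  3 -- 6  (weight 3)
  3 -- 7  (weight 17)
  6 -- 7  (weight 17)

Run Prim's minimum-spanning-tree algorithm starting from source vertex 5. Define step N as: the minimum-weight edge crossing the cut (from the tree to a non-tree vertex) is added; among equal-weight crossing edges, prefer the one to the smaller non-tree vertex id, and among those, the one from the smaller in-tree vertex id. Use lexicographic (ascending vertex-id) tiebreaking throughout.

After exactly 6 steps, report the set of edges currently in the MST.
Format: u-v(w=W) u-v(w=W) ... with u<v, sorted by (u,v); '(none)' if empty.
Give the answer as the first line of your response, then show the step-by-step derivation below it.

0-3(w=2) 0-5(w=2) 0-6(w=1) 1-2(w=1) 1-6(w=2) 2-7(w=4)

step 1: add edge 0-5 (w=2); MST = {0-5(w=2)}
step 2: add edge 0-6 (w=1); MST = {0-5(w=2) 0-6(w=1)}
step 3: add edge 1-6 (w=2); MST = {0-5(w=2) 0-6(w=1) 1-6(w=2)}
step 4: add edge 1-2 (w=1); MST = {0-5(w=2) 0-6(w=1) 1-2(w=1) 1-6(w=2)}
step 5: add edge 0-3 (w=2); MST = {0-3(w=2) 0-5(w=2) 0-6(w=1) 1-2(w=1) 1-6(w=2)}
step 6: add edge 2-7 (w=4); MST = {0-3(w=2) 0-5(w=2) 0-6(w=1) 1-2(w=1) 1-6(w=2) 2-7(w=4)}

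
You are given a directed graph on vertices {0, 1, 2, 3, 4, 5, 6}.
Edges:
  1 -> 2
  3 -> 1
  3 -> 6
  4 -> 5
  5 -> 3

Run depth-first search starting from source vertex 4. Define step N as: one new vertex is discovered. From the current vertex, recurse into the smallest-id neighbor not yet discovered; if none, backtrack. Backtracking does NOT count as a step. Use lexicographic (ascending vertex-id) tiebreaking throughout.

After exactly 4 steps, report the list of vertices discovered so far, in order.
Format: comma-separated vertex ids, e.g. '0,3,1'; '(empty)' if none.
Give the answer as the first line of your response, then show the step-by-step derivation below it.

4,5,3,1

step 1: discover 4; path=4; order=4
step 2: discover 5; path=4>5; order=4,5
step 3: discover 3; path=4>5>3; order=4,5,3
step 4: discover 1; path=4>5>3>1; order=4,5,3,1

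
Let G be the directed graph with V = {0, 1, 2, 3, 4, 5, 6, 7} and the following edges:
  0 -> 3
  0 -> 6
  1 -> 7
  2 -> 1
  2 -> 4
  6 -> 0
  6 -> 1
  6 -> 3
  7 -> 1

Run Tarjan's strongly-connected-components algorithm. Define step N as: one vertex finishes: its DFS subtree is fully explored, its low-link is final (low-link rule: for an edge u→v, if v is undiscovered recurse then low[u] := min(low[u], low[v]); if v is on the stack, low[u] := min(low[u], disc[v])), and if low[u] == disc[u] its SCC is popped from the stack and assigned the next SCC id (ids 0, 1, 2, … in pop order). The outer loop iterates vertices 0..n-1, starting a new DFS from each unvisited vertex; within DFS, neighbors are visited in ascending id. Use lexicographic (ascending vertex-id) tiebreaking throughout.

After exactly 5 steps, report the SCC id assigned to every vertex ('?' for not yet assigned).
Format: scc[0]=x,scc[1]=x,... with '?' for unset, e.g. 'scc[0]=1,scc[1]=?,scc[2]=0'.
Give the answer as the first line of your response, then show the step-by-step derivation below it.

scc[0]=2,scc[1]=1,scc[2]=?,scc[3]=0,scc[4]=?,scc[5]=?,scc[6]=2,scc[7]=1

step 1: low=(low[0]=0,low[1]=?,low[2]=?,low[3]=1,low[4]=?,low[5]=?,low[6]=?,low[7]=?); scc=(scc[0]=?,scc[1]=?,scc[2]=?,scc[3]=0,scc[4]=?,scc[5]=?,scc[6]=?,scc[7]=?)
step 2: low=(low[0]=0,low[1]=3,low[2]=?,low[3]=1,low[4]=?,low[5]=?,low[6]=0,low[7]=3); scc=(scc[0]=?,scc[1]=?,scc[2]=?,scc[3]=0,scc[4]=?,scc[5]=?,scc[6]=?,scc[7]=?)
step 3: low=(low[0]=0,low[1]=3,low[2]=?,low[3]=1,low[4]=?,low[5]=?,low[6]=0,low[7]=3); scc=(scc[0]=?,scc[1]=1,scc[2]=?,scc[3]=0,scc[4]=?,scc[5]=?,scc[6]=?,scc[7]=1)
step 4: low=(low[0]=0,low[1]=3,low[2]=?,low[3]=1,low[4]=?,low[5]=?,low[6]=0,low[7]=3); scc=(scc[0]=?,scc[1]=1,scc[2]=?,scc[3]=0,scc[4]=?,scc[5]=?,scc[6]=?,scc[7]=1)
step 5: low=(low[0]=0,low[1]=3,low[2]=?,low[3]=1,low[4]=?,low[5]=?,low[6]=0,low[7]=3); scc=(scc[0]=2,scc[1]=1,scc[2]=?,scc[3]=0,scc[4]=?,scc[5]=?,scc[6]=2,scc[7]=1)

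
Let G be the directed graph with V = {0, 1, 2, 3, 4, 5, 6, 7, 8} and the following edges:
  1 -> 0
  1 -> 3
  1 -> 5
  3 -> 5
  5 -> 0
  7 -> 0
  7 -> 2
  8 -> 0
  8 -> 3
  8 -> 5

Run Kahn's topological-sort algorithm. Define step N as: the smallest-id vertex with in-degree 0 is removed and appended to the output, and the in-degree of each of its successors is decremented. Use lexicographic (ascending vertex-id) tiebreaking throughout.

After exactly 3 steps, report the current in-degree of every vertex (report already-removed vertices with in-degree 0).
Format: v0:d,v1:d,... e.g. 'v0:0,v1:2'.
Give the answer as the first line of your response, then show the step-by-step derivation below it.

v0:3,v1:0,v2:1,v3:1,v4:0,v5:2,v6:0,v7:0,v8:0

step 1: output 1; order=[1]; indeg=(3,0,1,1,0,2,0,0,0)
step 2: output 4; order=[1,4]; indeg=(3,0,1,1,0,2,0,0,0)
step 3: output 6; order=[1,4,6]; indeg=(3,0,1,1,0,2,0,0,0)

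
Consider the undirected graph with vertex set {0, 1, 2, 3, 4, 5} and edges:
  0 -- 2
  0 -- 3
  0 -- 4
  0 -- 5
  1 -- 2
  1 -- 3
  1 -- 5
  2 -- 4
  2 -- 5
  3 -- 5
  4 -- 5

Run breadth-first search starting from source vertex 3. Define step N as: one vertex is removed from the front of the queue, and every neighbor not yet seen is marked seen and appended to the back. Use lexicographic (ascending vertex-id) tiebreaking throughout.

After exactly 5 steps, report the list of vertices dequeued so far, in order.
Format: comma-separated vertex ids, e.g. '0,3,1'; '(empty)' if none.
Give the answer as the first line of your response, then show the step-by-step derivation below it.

3,0,1,5,2

step 1: dequeue 3; queue=[0,1,5]; order=3
step 2: dequeue 0; queue=[1,5,2,4]; order=3,0
step 3: dequeue 1; queue=[5,2,4]; order=3,0,1
step 4: dequeue 5; queue=[2,4]; order=3,0,1,5
step 5: dequeue 2; queue=[4]; order=3,0,1,5,2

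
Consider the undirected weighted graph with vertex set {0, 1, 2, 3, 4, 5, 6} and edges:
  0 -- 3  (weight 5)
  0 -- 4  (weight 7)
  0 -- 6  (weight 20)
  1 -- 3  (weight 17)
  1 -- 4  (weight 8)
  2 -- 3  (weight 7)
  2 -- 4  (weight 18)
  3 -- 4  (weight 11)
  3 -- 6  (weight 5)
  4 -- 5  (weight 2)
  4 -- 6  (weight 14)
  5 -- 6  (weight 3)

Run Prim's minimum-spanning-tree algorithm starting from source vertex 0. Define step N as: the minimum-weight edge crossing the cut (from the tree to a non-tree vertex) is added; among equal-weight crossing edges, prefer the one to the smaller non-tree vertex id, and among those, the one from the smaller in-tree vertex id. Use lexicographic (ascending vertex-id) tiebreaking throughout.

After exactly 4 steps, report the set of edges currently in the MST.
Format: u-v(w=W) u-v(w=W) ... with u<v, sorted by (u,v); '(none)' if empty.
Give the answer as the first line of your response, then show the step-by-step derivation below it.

0-3(w=5) 3-6(w=5) 4-5(w=2) 5-6(w=3)

step 1: add edge 0-3 (w=5); MST = {0-3(w=5)}
step 2: add edge 3-6 (w=5); MST = {0-3(w=5) 3-6(w=5)}
step 3: add edge 5-6 (w=3); MST = {0-3(w=5) 3-6(w=5) 5-6(w=3)}
step 4: add edge 4-5 (w=2); MST = {0-3(w=5) 3-6(w=5) 4-5(w=2) 5-6(w=3)}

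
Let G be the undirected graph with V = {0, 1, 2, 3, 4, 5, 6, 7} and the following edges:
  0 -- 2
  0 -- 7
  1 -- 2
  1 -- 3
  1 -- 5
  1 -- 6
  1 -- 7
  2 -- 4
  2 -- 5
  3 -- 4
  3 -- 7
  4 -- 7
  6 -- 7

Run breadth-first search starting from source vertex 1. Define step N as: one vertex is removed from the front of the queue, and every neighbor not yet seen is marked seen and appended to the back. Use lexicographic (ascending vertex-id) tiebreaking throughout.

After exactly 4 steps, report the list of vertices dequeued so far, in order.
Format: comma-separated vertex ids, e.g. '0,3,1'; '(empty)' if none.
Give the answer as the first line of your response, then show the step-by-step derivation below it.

1,2,3,5

step 1: dequeue 1; queue=[2,3,5,6,7]; order=1
step 2: dequeue 2; queue=[3,5,6,7,0,4]; order=1,2
step 3: dequeue 3; queue=[5,6,7,0,4]; order=1,2,3
step 4: dequeue 5; queue=[6,7,0,4]; order=1,2,3,5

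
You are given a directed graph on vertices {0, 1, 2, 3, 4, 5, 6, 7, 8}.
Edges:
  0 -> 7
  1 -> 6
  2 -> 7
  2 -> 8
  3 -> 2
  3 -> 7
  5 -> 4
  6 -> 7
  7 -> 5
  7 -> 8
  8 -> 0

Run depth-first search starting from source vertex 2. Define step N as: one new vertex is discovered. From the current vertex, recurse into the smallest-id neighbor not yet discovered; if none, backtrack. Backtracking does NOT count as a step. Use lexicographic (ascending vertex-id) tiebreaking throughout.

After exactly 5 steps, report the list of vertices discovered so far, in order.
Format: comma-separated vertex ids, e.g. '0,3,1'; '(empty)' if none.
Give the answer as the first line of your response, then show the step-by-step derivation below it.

2,7,5,4,8

step 1: discover 2; path=2; order=2
step 2: discover 7; path=2>7; order=2,7
step 3: discover 5; path=2>7>5; order=2,7,5
step 4: discover 4; path=2>7>5>4; order=2,7,5,4
step 5: discover 8; path=2>7>8; order=2,7,5,4,8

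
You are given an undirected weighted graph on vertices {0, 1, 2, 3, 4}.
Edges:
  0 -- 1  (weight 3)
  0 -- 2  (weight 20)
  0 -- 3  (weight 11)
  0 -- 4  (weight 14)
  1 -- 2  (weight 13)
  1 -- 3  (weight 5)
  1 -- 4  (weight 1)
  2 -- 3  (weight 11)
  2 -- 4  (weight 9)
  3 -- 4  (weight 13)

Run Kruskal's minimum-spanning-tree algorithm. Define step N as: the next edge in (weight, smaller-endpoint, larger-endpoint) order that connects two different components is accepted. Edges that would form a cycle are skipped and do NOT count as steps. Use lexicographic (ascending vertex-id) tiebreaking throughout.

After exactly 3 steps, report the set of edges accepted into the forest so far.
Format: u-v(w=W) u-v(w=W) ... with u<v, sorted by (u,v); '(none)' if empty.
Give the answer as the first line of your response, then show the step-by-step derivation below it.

0-1(w=3) 1-3(w=5) 1-4(w=1)

step 1: add edge 1-4 (w=1); MST = {1-4(w=1)}
step 2: add edge 0-1 (w=3); MST = {0-1(w=3) 1-4(w=1)}
step 3: add edge 1-3 (w=5); MST = {0-1(w=3) 1-3(w=5) 1-4(w=1)}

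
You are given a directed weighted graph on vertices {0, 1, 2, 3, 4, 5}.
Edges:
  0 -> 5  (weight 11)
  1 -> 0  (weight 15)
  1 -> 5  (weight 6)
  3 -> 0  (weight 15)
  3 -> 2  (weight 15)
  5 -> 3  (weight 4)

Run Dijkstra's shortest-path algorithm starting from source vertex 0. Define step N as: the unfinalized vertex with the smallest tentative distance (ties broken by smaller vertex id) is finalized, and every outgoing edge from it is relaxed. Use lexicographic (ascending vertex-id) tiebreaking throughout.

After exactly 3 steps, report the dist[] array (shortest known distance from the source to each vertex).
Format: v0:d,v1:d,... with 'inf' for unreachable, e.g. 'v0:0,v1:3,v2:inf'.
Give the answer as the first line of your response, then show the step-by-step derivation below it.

v0:0,v1:inf,v2:30,v3:15,v4:inf,v5:11

step 1: dist = v0:0,v1:inf,v2:inf,v3:inf,v4:inf,v5:11
step 2: dist = v0:0,v1:inf,v2:inf,v3:15,v4:inf,v5:11
step 3: dist = v0:0,v1:inf,v2:30,v3:15,v4:inf,v5:11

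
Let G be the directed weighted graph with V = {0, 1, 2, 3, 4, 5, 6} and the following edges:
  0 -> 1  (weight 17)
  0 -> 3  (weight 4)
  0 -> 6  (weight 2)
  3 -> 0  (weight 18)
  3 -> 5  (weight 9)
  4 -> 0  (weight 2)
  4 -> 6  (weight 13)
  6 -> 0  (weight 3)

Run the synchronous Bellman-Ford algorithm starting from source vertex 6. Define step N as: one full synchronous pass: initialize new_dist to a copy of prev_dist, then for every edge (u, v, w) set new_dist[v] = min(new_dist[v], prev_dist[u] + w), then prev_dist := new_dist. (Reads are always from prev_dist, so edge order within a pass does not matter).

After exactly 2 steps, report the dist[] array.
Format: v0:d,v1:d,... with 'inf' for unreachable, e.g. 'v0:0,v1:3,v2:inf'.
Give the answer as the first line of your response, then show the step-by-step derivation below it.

v0:3,v1:20,v2:inf,v3:7,v4:inf,v5:inf,v6:0

step 1: dist = v0:3,v1:inf,v2:inf,v3:inf,v4:inf,v5:inf,v6:0
step 2: dist = v0:3,v1:20,v2:inf,v3:7,v4:inf,v5:inf,v6:0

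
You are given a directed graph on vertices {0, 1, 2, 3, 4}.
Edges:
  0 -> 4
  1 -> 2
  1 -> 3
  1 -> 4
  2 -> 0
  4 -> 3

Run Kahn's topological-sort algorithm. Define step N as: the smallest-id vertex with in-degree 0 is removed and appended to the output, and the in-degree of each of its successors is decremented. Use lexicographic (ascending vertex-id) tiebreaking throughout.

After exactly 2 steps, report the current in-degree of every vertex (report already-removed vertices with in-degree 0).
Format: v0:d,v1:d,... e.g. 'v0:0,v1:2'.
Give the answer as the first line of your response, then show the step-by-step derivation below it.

v0:0,v1:0,v2:0,v3:1,v4:1

step 1: output 1; order=[1]; indeg=(1,0,0,1,1)
step 2: output 2; order=[1,2]; indeg=(0,0,0,1,1)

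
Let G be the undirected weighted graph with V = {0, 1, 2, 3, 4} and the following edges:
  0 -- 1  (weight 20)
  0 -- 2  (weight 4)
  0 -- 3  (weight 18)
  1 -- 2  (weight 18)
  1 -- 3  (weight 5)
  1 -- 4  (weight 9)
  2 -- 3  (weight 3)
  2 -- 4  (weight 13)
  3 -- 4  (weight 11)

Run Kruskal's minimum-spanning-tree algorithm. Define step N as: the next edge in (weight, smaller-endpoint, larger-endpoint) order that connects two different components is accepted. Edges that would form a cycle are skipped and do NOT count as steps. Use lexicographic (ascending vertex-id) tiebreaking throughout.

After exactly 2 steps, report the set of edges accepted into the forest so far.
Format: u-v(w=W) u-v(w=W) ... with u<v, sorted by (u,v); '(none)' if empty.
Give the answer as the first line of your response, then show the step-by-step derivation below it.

0-2(w=4) 2-3(w=3)

step 1: add edge 2-3 (w=3); MST = {2-3(w=3)}
step 2: add edge 0-2 (w=4); MST = {0-2(w=4) 2-3(w=3)}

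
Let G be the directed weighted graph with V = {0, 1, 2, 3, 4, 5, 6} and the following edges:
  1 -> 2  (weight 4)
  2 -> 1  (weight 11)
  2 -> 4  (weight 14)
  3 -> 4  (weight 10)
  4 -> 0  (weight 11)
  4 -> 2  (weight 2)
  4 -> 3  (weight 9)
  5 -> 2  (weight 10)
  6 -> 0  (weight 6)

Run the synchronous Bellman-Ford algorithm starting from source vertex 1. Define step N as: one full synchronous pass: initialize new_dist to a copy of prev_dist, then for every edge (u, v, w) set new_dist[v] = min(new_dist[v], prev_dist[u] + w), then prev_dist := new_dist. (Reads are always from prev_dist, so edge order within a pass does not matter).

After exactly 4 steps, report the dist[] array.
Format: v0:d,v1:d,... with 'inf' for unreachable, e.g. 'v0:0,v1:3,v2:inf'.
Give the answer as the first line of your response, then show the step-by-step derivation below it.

v0:29,v1:0,v2:4,v3:27,v4:18,v5:inf,v6:inf

step 1: dist = v0:inf,v1:0,v2:4,v3:inf,v4:inf,v5:inf,v6:inf
step 2: dist = v0:inf,v1:0,v2:4,v3:inf,v4:18,v5:inf,v6:inf
step 3: dist = v0:29,v1:0,v2:4,v3:27,v4:18,v5:inf,v6:inf
step 4: dist = v0:29,v1:0,v2:4,v3:27,v4:18,v5:inf,v6:inf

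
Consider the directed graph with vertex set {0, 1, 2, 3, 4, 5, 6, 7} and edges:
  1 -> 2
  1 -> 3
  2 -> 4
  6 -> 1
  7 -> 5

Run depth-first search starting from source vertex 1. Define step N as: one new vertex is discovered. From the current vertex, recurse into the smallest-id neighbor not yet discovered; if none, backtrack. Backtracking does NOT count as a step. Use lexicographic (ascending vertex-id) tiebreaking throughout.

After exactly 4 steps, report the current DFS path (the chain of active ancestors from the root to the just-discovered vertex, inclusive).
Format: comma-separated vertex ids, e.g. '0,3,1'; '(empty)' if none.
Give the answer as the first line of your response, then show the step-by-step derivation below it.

1,3

step 1: discover 1; path=1; order=1
step 2: discover 2; path=1>2; order=1,2
step 3: discover 4; path=1>2>4; order=1,2,4
step 4: discover 3; path=1>3; order=1,2,4,3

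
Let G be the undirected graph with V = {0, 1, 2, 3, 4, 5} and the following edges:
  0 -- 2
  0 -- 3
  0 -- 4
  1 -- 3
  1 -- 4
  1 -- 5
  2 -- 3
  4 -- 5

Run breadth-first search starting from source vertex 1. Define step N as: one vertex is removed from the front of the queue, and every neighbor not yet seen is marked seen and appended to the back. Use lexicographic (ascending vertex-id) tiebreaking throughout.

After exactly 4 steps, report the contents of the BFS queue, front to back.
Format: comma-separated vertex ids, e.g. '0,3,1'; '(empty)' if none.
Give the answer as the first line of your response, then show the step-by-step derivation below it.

0,2

step 1: dequeue 1; queue=[3,4,5]; order=1
step 2: dequeue 3; queue=[4,5,0,2]; order=1,3
step 3: dequeue 4; queue=[5,0,2]; order=1,3,4
step 4: dequeue 5; queue=[0,2]; order=1,3,4,5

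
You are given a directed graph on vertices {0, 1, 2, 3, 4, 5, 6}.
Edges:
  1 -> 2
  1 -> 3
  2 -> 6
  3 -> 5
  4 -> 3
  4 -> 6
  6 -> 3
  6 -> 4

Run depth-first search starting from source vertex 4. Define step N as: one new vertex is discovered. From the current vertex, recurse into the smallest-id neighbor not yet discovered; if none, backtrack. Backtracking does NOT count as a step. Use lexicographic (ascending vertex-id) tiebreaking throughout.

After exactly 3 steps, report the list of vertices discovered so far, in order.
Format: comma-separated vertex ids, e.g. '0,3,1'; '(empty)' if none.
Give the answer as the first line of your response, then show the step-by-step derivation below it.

4,3,5

step 1: discover 4; path=4; order=4
step 2: discover 3; path=4>3; order=4,3
step 3: discover 5; path=4>3>5; order=4,3,5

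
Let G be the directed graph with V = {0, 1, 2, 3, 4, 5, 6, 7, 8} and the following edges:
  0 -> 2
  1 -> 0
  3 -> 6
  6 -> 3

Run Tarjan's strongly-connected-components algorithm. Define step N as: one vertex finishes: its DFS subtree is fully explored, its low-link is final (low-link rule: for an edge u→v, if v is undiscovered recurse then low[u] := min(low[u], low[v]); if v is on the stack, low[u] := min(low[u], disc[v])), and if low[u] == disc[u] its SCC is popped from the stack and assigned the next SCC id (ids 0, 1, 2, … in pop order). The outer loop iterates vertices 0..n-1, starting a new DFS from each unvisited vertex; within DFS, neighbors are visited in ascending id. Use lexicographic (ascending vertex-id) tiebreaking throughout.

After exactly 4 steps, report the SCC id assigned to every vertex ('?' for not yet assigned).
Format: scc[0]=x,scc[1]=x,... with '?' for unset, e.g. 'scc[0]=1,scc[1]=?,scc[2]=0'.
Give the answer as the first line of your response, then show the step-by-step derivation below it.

scc[0]=1,scc[1]=2,scc[2]=0,scc[3]=?,scc[4]=?,scc[5]=?,scc[6]=?,scc[7]=?,scc[8]=?

step 1: low=(low[0]=0,low[1]=?,low[2]=1,low[3]=?,low[4]=?,low[5]=?,low[6]=?,low[7]=?,low[8]=?); scc=(scc[0]=?,scc[1]=?,scc[2]=0,scc[3]=?,scc[4]=?,scc[5]=?,scc[6]=?,scc[7]=?,scc[8]=?)
step 2: low=(low[0]=0,low[1]=?,low[2]=1,low[3]=?,low[4]=?,low[5]=?,low[6]=?,low[7]=?,low[8]=?); scc=(scc[0]=1,scc[1]=?,scc[2]=0,scc[3]=?,scc[4]=?,scc[5]=?,scc[6]=?,scc[7]=?,scc[8]=?)
step 3: low=(low[0]=0,low[1]=2,low[2]=1,low[3]=?,low[4]=?,low[5]=?,low[6]=?,low[7]=?,low[8]=?); scc=(scc[0]=1,scc[1]=2,scc[2]=0,scc[3]=?,scc[4]=?,scc[5]=?,scc[6]=?,scc[7]=?,scc[8]=?)
step 4: low=(low[0]=0,low[1]=2,low[2]=1,low[3]=3,low[4]=?,low[5]=?,low[6]=3,low[7]=?,low[8]=?); scc=(scc[0]=1,scc[1]=2,scc[2]=0,scc[3]=?,scc[4]=?,scc[5]=?,scc[6]=?,scc[7]=?,scc[8]=?)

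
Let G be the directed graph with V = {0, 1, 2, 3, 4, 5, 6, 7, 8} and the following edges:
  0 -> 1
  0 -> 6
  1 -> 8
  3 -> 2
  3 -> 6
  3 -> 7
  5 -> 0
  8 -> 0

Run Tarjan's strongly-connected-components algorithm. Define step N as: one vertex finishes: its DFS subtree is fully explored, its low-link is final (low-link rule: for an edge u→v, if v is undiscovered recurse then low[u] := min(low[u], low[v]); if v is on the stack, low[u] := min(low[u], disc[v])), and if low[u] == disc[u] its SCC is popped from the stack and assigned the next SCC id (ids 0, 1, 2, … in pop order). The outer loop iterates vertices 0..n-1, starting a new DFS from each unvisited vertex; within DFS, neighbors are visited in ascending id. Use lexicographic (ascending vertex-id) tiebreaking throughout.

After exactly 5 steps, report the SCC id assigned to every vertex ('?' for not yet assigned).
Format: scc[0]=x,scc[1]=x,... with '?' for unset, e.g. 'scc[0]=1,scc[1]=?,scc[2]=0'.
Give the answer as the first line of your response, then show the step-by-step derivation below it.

scc[0]=1,scc[1]=1,scc[2]=2,scc[3]=?,scc[4]=?,scc[5]=?,scc[6]=0,scc[7]=?,scc[8]=1

step 1: low=(low[0]=0,low[1]=1,low[2]=?,low[3]=?,low[4]=?,low[5]=?,low[6]=?,low[7]=?,low[8]=0); scc=(scc[0]=?,scc[1]=?,scc[2]=?,scc[3]=?,scc[4]=?,scc[5]=?,scc[6]=?,scc[7]=?,scc[8]=?)
step 2: low=(low[0]=0,low[1]=0,low[2]=?,low[3]=?,low[4]=?,low[5]=?,low[6]=?,low[7]=?,low[8]=0); scc=(scc[0]=?,scc[1]=?,scc[2]=?,scc[3]=?,scc[4]=?,scc[5]=?,scc[6]=?,scc[7]=?,scc[8]=?)
step 3: low=(low[0]=0,low[1]=0,low[2]=?,low[3]=?,low[4]=?,low[5]=?,low[6]=3,low[7]=?,low[8]=0); scc=(scc[0]=?,scc[1]=?,scc[2]=?,scc[3]=?,scc[4]=?,scc[5]=?,scc[6]=0,scc[7]=?,scc[8]=?)
step 4: low=(low[0]=0,low[1]=0,low[2]=?,low[3]=?,low[4]=?,low[5]=?,low[6]=3,low[7]=?,low[8]=0); scc=(scc[0]=1,scc[1]=1,scc[2]=?,scc[3]=?,scc[4]=?,scc[5]=?,scc[6]=0,scc[7]=?,scc[8]=1)
step 5: low=(low[0]=0,low[1]=0,low[2]=4,low[3]=?,low[4]=?,low[5]=?,low[6]=3,low[7]=?,low[8]=0); scc=(scc[0]=1,scc[1]=1,scc[2]=2,scc[3]=?,scc[4]=?,scc[5]=?,scc[6]=0,scc[7]=?,scc[8]=1)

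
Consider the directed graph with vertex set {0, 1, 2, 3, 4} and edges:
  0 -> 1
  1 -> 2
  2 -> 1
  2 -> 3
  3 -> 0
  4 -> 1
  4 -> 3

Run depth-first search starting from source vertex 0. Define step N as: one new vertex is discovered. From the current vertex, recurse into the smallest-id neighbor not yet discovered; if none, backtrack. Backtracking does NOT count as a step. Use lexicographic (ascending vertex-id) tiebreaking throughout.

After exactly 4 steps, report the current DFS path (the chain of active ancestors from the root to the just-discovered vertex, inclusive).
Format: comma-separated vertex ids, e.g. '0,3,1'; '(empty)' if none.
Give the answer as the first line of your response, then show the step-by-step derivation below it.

0,1,2,3

step 1: discover 0; path=0; order=0
step 2: discover 1; path=0>1; order=0,1
step 3: discover 2; path=0>1>2; order=0,1,2
step 4: discover 3; path=0>1>2>3; order=0,1,2,3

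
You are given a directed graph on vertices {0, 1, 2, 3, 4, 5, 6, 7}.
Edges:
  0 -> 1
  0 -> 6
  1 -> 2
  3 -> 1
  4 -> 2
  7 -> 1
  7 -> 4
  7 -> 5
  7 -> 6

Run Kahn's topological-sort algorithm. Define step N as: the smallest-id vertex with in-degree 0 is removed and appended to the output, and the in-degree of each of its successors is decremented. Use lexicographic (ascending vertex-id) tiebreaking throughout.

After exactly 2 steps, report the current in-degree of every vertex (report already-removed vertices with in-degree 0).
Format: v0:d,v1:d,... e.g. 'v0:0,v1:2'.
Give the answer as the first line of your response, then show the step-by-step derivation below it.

v0:0,v1:1,v2:2,v3:0,v4:1,v5:1,v6:1,v7:0

step 1: output 0; order=[0]; indeg=(0,2,2,0,1,1,1,0)
step 2: output 3; order=[0,3]; indeg=(0,1,2,0,1,1,1,0)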